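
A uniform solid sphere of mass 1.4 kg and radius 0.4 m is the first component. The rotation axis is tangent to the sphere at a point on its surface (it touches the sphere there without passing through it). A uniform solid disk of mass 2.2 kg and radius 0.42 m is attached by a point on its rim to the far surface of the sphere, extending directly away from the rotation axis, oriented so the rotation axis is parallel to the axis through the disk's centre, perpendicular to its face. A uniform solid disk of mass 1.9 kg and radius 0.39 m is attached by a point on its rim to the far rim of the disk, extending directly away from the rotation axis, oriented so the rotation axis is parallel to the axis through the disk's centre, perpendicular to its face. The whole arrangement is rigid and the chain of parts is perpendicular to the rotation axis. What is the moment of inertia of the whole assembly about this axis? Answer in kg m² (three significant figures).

Solid sphere: I_cm = (2/5)MR² = (2/5)(1.4)(0.4)² = 0.0896 kg m²; centre at d = 0.4 m, so I = I_cm + Md² gives I = 0.0896 + (1.4)(0.4)² = 0.3136 kg m².
Solid disk: I_cm = (1/2)MR² = (1/2)(2.2)(0.42)² = 0.19404 kg m²; centre at d = 0.4 + 0.4 + 0.42 = 1.22 m, so I = I_cm + Md² gives I = 0.19404 + (2.2)(1.22)² = 3.4685 kg m².
Solid disk: I_cm = (1/2)MR² = (1/2)(1.9)(0.39)² = 0.1445 kg m²; centre at d = 0.4 + 0.4 + 0.42 + 0.42 + 0.39 = 2.03 m, so I = I_cm + Md² gives I = 0.1445 + (1.9)(2.03)² = 7.9742 kg m².
Total I = 0.3136 + 3.4685 + 7.9742 = 11.756 kg m².

11.8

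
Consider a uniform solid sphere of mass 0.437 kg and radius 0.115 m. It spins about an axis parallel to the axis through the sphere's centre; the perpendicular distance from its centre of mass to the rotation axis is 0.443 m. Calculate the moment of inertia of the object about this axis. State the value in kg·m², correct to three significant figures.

I_cm = (2/5)MR² = (2/5)(0.437)(0.115)² = 0.0023117 kg·m²; centre at d = 0.443 m, so I = I_cm + Md² gives I = 0.0023117 + (0.437)(0.443)² = 0.088073 kg·m².

0.0881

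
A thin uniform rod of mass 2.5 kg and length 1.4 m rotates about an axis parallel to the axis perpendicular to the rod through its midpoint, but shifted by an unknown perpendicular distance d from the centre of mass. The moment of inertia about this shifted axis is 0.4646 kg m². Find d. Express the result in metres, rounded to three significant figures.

0.150

About the centre-of-mass axis, I_cm = (1/12)ML² = (1/12)(2.5)(1.4)² = 0.40833 kg m².
Parallel axis theorem: I = I_cm + Md², so Md² = 0.4646 − 0.40833 = 0.056267 kg m².
d = √(0.056267 / 2.5) = 0.15002 m.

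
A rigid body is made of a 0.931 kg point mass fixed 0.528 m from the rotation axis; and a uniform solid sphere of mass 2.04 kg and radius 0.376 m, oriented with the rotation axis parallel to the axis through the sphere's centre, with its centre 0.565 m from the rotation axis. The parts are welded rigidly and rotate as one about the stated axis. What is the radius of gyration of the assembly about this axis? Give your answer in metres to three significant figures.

Point mass: I_cm = 0; centre at d = 0.528 m, so I = I_cm + Md² gives I = 0 + (0.931)(0.528)² = 0.25955 kg m^2.
Solid sphere: I_cm = (2/5)MR² = (2/5)(2.04)(0.376)² = 0.11536 kg m^2; centre at d = 0.565 m, so I = I_cm + Md² gives I = 0.11536 + (2.04)(0.565)² = 0.76658 kg m^2.
Total I = 1.0261 kg m^2; total mass M = 2.971 kg.
k = √(I/M) = √(1.0261/2.971) = 0.58769 m.

0.588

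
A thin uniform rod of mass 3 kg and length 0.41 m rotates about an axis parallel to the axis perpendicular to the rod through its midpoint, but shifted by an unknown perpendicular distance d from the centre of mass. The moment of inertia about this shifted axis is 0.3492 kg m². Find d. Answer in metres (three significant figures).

About the centre-of-mass axis, I_cm = (1/12)ML² = (1/12)(3)(0.41)² = 0.042025 kg m².
Parallel axis theorem: I = I_cm + Md², so Md² = 0.3492 − 0.042025 = 0.30718 kg m².
d = √(0.30718 / 3) = 0.31999 m.

0.320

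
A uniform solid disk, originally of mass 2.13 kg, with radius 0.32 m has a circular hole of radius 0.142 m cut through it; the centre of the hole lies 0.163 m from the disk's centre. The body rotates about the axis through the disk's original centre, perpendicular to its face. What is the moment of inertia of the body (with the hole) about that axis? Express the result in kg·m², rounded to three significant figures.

0.0937

Unpierced body about its centre: I₀ = (1/2)MR² = (1/2)(2.13)(0.32)² = 0.10906 kg·m².
The removed disk has mass m = M·(r/R)² = (2.13)(0.142/0.32)² = 0.41943 kg (same uniform areal density).
Its moment of inertia about the rotation axis (parallel-axis theorem): I_hole = (1/2)mr² + md² = (1/2)(0.41943)(0.142)² + (0.41943)(0.163)² = 0.015372 kg·m².
Treating the hole as negative mass, I = I₀ − I_hole = 0.10906 − 0.015372 = 0.093684 kg·m².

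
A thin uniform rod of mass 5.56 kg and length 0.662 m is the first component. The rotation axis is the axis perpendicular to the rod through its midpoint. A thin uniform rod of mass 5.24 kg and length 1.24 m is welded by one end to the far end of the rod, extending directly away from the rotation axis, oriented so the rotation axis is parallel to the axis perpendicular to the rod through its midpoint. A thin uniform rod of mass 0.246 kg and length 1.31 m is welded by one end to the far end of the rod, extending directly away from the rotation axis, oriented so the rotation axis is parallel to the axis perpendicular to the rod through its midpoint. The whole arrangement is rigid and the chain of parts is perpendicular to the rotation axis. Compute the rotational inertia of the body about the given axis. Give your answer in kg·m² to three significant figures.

Thin rod: I_cm = (1/12)ML² = (1/12)(5.56)(0.662)² = 0.20305 kg·m²; axis through the centre, so I = 0.20305 kg·m².
Thin rod: I_cm = (1/12)ML² = (1/12)(5.24)(1.24)² = 0.67142 kg·m²; centre at d = 0.331 + 0.62 = 0.951 m, so the parallel axis theorem gives I = 0.67142 + (5.24)(0.951)² = 5.4105 kg·m².
Thin rod: I_cm = (1/12)ML² = (1/12)(0.246)(1.31)² = 0.03518 kg·m²; centre at d = 0.331 + 0.62 + 0.62 + 0.655 = 2.226 m, so the parallel axis theorem gives I = 0.03518 + (0.246)(2.226)² = 1.2541 kg·m².
Total I = 0.20305 + 5.4105 + 1.2541 = 6.8677 kg·m².

6.87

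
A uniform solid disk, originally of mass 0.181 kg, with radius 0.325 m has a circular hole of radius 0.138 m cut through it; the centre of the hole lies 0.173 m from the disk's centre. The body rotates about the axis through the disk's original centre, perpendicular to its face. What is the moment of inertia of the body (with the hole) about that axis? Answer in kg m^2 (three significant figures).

Unpierced body about its centre: I₀ = (1/2)MR² = (1/2)(0.181)(0.325)² = 0.0095591 kg m^2.
The removed disk has mass m = M·(r/R)² = (0.181)(0.138/0.325)² = 0.032634 kg (same uniform areal density).
Its moment of inertia about the rotation axis (parallel-axis theorem): I_hole = (1/2)mr² + md² = (1/2)(0.032634)(0.138)² + (0.032634)(0.173)² = 0.0012874 kg m^2.
Treating the hole as negative mass, I = I₀ − I_hole = 0.0095591 − 0.0012874 = 0.0082716 kg m^2.

0.00827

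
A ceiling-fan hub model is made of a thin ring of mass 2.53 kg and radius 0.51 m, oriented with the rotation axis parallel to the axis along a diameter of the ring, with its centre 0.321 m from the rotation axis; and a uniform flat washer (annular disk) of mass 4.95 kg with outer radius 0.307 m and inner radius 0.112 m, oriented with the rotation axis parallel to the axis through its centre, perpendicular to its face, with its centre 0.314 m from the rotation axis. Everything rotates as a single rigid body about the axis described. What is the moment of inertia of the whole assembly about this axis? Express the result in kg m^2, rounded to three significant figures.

1.34

Thin ring: I_cm = (1/2)MR² = (1/2)(2.53)(0.51)² = 0.32903 kg m^2; centre at d = 0.321 m, so I = I_cm + Md² gives I = 0.32903 + (2.53)(0.321)² = 0.58972 kg m^2.
Annular disk: I_cm = (1/2)M(R²+r²) = (1/2)(4.95)[(0.307)² + (0.112)²] = 0.26431 kg m^2; centre at d = 0.314 m, so I = I_cm + Md² gives I = 0.26431 + (4.95)(0.314)² = 0.75236 kg m^2.
Total I = 0.58972 + 0.75236 = 1.3421 kg m^2.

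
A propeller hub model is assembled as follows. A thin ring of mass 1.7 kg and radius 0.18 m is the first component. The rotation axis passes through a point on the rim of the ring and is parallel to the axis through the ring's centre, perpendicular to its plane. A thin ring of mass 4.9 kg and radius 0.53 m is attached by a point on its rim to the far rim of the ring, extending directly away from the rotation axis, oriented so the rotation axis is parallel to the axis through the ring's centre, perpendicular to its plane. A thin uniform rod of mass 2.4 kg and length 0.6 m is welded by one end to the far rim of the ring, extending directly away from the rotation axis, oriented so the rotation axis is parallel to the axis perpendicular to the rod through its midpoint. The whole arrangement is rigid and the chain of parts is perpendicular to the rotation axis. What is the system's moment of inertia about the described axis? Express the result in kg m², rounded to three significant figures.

Thin ring: I_cm = MR² = (1.7)(0.18)² = 0.05508 kg m²; centre at d = 0.18 m, so the parallel axis theorem gives I = 0.05508 + (1.7)(0.18)² = 0.11016 kg m².
Thin ring: I_cm = MR² = (4.9)(0.53)² = 1.3764 kg m²; centre at d = 0.18 + 0.18 + 0.53 = 0.89 m, so the parallel axis theorem gives I = 1.3764 + (4.9)(0.89)² = 5.2577 kg m².
Thin rod: I_cm = (1/12)ML² = (1/12)(2.4)(0.6)² = 0.072 kg m²; centre at d = 0.18 + 0.18 + 0.53 + 0.53 + 0.3 = 1.72 m, so the parallel axis theorem gives I = 0.072 + (2.4)(1.72)² = 7.1722 kg m².
Total I = 0.11016 + 5.2577 + 7.1722 = 12.54 kg m².

12.5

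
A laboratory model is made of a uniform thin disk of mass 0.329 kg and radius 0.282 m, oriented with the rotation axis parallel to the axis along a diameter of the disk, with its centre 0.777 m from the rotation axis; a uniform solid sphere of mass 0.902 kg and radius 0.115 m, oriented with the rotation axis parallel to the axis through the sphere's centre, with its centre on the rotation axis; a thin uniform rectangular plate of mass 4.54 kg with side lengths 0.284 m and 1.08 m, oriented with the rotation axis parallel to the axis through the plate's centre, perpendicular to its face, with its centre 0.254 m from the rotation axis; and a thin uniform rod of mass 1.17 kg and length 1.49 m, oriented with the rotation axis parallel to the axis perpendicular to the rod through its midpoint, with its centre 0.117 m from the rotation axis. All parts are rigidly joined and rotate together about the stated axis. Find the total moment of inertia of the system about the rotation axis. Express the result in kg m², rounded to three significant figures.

1.21

Thin disk: I_cm = (1/4)MR² = (1/4)(0.329)(0.282)² = 0.0065408 kg m²; centre at d = 0.777 m, so the parallel axis theorem gives I = 0.0065408 + (0.329)(0.777)² = 0.20517 kg m².
Solid sphere: I_cm = (2/5)MR² = (2/5)(0.902)(0.115)² = 0.0047716 kg m²; axis through the centre, so I = 0.0047716 kg m².
Rectangular plate: I_cm = (1/12)M(a²+b²) = (1/12)(4.54)[(0.284)² + (1.08)²] = 0.4718 kg m²; centre at d = 0.254 m, so the parallel axis theorem gives I = 0.4718 + (4.54)(0.254)² = 0.76471 kg m².
Thin rod: I_cm = (1/12)ML² = (1/12)(1.17)(1.49)² = 0.21646 kg m²; centre at d = 0.117 m, so the parallel axis theorem gives I = 0.21646 + (1.17)(0.117)² = 0.23248 kg m².
Total I = 0.20517 + 0.0047716 + 0.76471 + 0.23248 = 1.2071 kg m².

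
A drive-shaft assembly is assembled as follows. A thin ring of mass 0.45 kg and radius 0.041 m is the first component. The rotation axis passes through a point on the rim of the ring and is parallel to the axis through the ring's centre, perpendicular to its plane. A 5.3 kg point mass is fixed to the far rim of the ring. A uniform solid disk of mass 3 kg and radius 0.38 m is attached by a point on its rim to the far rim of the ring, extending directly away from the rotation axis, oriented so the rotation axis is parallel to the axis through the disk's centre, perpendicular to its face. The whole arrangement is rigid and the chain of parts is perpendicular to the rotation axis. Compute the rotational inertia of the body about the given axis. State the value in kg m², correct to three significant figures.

Thin ring: I_cm = MR² = (0.45)(0.041)² = 0.00075645 kg m²; centre at d = 0.041 m, so I = I_cm + Md² gives I = 0.00075645 + (0.45)(0.041)² = 0.0015129 kg m².
Point mass: I_cm = 0; centre at d = 0.041 + 0.041 = 0.082 m, so I = I_cm + Md² gives I = 0 + (5.3)(0.082)² = 0.035637 kg m².
Solid disk: I_cm = (1/2)MR² = (1/2)(3)(0.38)² = 0.2166 kg m²; centre at d = 0.041 + 0.041 + 0.38 = 0.462 m, so I = I_cm + Md² gives I = 0.2166 + (3)(0.462)² = 0.85693 kg m².
Total I = 0.0015129 + 0.035637 + 0.85693 = 0.89408 kg m².

0.894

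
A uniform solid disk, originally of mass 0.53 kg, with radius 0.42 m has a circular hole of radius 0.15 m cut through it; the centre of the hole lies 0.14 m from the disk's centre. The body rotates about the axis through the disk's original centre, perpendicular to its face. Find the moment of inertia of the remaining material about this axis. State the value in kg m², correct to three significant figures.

0.0447

Unpierced body about its centre: I₀ = (1/2)MR² = (1/2)(0.53)(0.42)² = 0.046746 kg m².
The removed disk has mass m = M·(r/R)² = (0.53)(0.15/0.42)² = 0.067602 kg (same uniform areal density).
Its moment of inertia about the rotation axis (parallel-axis theorem): I_hole = (1/2)mr² + md² = (1/2)(0.067602)(0.15)² + (0.067602)(0.14)² = 0.0020855 kg m².
Treating the hole as negative mass, I = I₀ − I_hole = 0.046746 − 0.0020855 = 0.04466 kg m².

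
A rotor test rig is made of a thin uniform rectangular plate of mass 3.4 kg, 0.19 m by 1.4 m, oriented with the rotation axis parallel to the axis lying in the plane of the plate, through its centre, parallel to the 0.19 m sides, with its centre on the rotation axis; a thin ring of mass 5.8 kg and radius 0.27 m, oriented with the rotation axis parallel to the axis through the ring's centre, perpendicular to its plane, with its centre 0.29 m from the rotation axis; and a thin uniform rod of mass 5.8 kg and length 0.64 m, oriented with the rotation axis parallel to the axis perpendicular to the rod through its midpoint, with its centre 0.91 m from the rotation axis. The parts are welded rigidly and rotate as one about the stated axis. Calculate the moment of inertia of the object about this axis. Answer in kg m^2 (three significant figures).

Rectangular plate: I_cm = (1/12)Mb² = (1/12)(3.4)(1.4)² = 0.55533 kg m^2; axis through the centre, so I = 0.55533 kg m^2.
Thin ring: I_cm = MR² = (5.8)(0.27)² = 0.42282 kg m^2; centre at d = 0.29 m, so I = I_cm + Md² gives I = 0.42282 + (5.8)(0.29)² = 0.9106 kg m^2.
Thin rod: I_cm = (1/12)ML² = (1/12)(5.8)(0.64)² = 0.19797 kg m^2; centre at d = 0.91 m, so I = I_cm + Md² gives I = 0.19797 + (5.8)(0.91)² = 5.001 kg m^2.
Total I = 0.55533 + 0.9106 + 5.001 = 6.4669 kg m^2.

6.47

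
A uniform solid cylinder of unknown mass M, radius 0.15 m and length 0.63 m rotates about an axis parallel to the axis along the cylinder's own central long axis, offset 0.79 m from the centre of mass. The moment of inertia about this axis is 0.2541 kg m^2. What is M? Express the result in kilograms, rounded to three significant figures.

0.400

I = I_cm + Md² = (1/2)MR² + Md² = M·[0.5·(0.15)² + (0.79)²] = M·0.63535.
So M = 0.2541 / 0.63535 = 0.39994 kg.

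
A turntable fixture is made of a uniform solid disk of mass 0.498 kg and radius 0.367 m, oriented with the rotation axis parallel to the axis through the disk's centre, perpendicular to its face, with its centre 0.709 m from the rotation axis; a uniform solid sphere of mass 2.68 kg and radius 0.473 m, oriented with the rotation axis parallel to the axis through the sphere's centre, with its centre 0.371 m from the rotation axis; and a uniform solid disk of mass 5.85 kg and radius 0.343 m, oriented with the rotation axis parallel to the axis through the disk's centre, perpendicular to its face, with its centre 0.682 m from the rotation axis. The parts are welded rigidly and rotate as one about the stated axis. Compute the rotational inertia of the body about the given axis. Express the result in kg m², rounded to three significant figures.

3.96

Solid disk: I_cm = (1/2)MR² = (1/2)(0.498)(0.367)² = 0.033538 kg m²; centre at d = 0.709 m, so the parallel axis theorem gives I = 0.033538 + (0.498)(0.709)² = 0.28387 kg m².
Solid sphere: I_cm = (2/5)MR² = (2/5)(2.68)(0.473)² = 0.23984 kg m²; centre at d = 0.371 m, so the parallel axis theorem gives I = 0.23984 + (2.68)(0.371)² = 0.60872 kg m².
Solid disk: I_cm = (1/2)MR² = (1/2)(5.85)(0.343)² = 0.34412 kg m²; centre at d = 0.682 m, so the parallel axis theorem gives I = 0.34412 + (5.85)(0.682)² = 3.0651 kg m².
Total I = 0.28387 + 0.60872 + 3.0651 = 3.9577 kg m².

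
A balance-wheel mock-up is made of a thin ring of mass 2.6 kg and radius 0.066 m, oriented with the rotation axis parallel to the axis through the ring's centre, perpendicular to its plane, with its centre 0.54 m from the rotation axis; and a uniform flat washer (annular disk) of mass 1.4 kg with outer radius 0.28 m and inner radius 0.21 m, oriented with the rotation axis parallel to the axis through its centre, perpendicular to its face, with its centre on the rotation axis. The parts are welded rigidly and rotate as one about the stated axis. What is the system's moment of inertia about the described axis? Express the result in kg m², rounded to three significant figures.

Thin ring: I_cm = MR² = (2.6)(0.066)² = 0.011326 kg m²; centre at d = 0.54 m, so I = I_cm + Md² gives I = 0.011326 + (2.6)(0.54)² = 0.76949 kg m².
Annular disk: I_cm = (1/2)M(R²+r²) = (1/2)(1.4)[(0.28)² + (0.21)²] = 0.08575 kg m²; axis through the centre, so I = 0.08575 kg m².
Total I = 0.76949 + 0.08575 = 0.85524 kg m².

0.855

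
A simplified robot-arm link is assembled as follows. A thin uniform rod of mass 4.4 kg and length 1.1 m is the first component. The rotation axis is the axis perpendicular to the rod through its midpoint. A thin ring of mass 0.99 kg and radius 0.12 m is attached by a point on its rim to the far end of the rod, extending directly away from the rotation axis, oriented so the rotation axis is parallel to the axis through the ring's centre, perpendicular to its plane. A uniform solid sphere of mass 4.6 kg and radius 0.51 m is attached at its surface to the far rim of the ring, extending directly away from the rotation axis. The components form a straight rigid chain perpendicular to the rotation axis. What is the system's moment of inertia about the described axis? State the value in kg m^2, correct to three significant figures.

Thin rod: I_cm = (1/12)ML² = (1/12)(4.4)(1.1)² = 0.44367 kg m^2; axis through the centre, so I = 0.44367 kg m^2.
Thin ring: I_cm = MR² = (0.99)(0.12)² = 0.014256 kg m^2; centre at d = 0.55 + 0.12 = 0.67 m, so I = I_cm + Md² gives I = 0.014256 + (0.99)(0.67)² = 0.45867 kg m^2.
Solid sphere: I_cm = (2/5)MR² = (2/5)(4.6)(0.51)² = 0.47858 kg m^2; centre at d = 0.55 + 0.12 + 0.12 + 0.51 = 1.3 m, so I = I_cm + Md² gives I = 0.47858 + (4.6)(1.3)² = 8.2526 kg m^2.
Total I = 0.44367 + 0.45867 + 8.2526 = 9.1549 kg m^2.

9.15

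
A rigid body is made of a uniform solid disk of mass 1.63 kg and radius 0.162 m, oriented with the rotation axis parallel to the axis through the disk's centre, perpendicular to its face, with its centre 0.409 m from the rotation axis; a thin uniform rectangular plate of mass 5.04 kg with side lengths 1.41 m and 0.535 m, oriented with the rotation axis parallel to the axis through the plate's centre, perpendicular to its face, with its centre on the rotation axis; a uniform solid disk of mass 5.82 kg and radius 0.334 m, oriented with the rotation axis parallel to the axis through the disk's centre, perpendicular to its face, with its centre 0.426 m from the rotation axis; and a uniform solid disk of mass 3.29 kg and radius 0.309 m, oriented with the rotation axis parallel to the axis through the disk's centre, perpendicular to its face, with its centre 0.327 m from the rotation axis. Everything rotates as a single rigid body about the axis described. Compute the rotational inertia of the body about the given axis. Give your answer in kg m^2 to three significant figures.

Solid disk: I_cm = (1/2)MR² = (1/2)(1.63)(0.162)² = 0.021389 kg m^2; centre at d = 0.409 m, so the parallel axis theorem gives I = 0.021389 + (1.63)(0.409)² = 0.29406 kg m^2.
Rectangular plate: I_cm = (1/12)M(a²+b²) = (1/12)(5.04)[(1.41)² + (0.535)²] = 0.95522 kg m^2; axis through the centre, so I = 0.95522 kg m^2.
Solid disk: I_cm = (1/2)MR² = (1/2)(5.82)(0.334)² = 0.32463 kg m^2; centre at d = 0.426 m, so the parallel axis theorem gives I = 0.32463 + (5.82)(0.426)² = 1.3808 kg m^2.
Solid disk: I_cm = (1/2)MR² = (1/2)(3.29)(0.309)² = 0.15707 kg m^2; centre at d = 0.327 m, so the parallel axis theorem gives I = 0.15707 + (3.29)(0.327)² = 0.50886 kg m^2.
Total I = 0.29406 + 0.95522 + 1.3808 + 0.50886 = 3.139 kg m^2.

3.14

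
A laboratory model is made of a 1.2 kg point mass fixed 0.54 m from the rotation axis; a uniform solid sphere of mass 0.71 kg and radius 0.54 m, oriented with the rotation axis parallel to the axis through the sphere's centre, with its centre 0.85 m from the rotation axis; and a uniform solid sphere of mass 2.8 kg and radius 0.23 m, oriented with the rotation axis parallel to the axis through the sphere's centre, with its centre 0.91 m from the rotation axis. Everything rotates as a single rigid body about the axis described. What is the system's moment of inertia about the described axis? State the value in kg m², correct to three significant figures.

3.32

Point mass: I_cm = 0; centre at d = 0.54 m, so the parallel axis theorem gives I = 0 + (1.2)(0.54)² = 0.34992 kg m².
Solid sphere: I_cm = (2/5)MR² = (2/5)(0.71)(0.54)² = 0.082814 kg m²; centre at d = 0.85 m, so the parallel axis theorem gives I = 0.082814 + (0.71)(0.85)² = 0.59579 kg m².
Solid sphere: I_cm = (2/5)MR² = (2/5)(2.8)(0.23)² = 0.059248 kg m²; centre at d = 0.91 m, so the parallel axis theorem gives I = 0.059248 + (2.8)(0.91)² = 2.3779 kg m².
Total I = 0.34992 + 0.59579 + 2.3779 = 3.3236 kg m².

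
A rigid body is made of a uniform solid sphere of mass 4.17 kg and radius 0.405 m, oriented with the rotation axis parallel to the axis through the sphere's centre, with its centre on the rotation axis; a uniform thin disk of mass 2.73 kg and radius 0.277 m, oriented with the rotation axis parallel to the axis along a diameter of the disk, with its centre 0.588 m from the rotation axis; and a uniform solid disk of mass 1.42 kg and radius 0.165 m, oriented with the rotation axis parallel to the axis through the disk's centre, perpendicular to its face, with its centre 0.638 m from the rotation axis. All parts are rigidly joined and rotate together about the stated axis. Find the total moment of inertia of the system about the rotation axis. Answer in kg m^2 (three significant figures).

1.87

Solid sphere: I_cm = (2/5)MR² = (2/5)(4.17)(0.405)² = 0.27359 kg m^2; axis through the centre, so I = 0.27359 kg m^2.
Thin disk: I_cm = (1/4)MR² = (1/4)(2.73)(0.277)² = 0.052368 kg m^2; centre at d = 0.588 m, so the parallel axis theorem gives I = 0.052368 + (2.73)(0.588)² = 0.99625 kg m^2.
Solid disk: I_cm = (1/2)MR² = (1/2)(1.42)(0.165)² = 0.01933 kg m^2; centre at d = 0.638 m, so the parallel axis theorem gives I = 0.01933 + (1.42)(0.638)² = 0.59733 kg m^2.
Total I = 0.27359 + 0.99625 + 0.59733 = 1.8672 kg m^2.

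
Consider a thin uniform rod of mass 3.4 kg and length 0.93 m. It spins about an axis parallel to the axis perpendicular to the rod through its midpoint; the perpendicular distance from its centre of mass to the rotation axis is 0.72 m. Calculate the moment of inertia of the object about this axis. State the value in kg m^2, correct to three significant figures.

I_cm = (1/12)ML² = (1/12)(3.4)(0.93)² = 0.24506 kg m^2; centre at d = 0.72 m, so the parallel axis theorem gives I = 0.24506 + (3.4)(0.72)² = 2.0076 kg m^2.

2.01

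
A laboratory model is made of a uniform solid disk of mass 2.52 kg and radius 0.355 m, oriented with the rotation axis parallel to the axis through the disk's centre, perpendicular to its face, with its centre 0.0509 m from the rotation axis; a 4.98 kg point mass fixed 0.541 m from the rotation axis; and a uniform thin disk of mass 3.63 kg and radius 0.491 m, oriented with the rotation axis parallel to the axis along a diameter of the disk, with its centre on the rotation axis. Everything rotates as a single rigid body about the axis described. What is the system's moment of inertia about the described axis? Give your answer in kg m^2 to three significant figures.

1.84

Solid disk: I_cm = (1/2)MR² = (1/2)(2.52)(0.355)² = 0.15879 kg m^2; centre at d = 0.0509 m, so the parallel axis theorem gives I = 0.15879 + (2.52)(0.0509)² = 0.16532 kg m^2.
Point mass: I_cm = 0; centre at d = 0.541 m, so the parallel axis theorem gives I = 0 + (4.98)(0.541)² = 1.4576 kg m^2.
Thin disk: I_cm = (1/4)MR² = (1/4)(3.63)(0.491)² = 0.21878 kg m^2; axis through the centre, so I = 0.21878 kg m^2.
Total I = 0.16532 + 1.4576 + 0.21878 = 1.8417 kg m^2.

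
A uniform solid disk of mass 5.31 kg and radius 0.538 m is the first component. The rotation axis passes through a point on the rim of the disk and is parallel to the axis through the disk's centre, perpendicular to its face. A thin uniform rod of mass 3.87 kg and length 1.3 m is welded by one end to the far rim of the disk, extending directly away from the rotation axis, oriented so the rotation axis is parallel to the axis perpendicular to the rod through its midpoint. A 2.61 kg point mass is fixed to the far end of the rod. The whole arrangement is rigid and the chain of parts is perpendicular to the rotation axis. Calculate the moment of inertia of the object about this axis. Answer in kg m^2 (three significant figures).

Solid disk: I_cm = (1/2)MR² = (1/2)(5.31)(0.538)² = 0.76847 kg m^2; centre at d = 0.538 m, so I = I_cm + Md² gives I = 0.76847 + (5.31)(0.538)² = 2.3054 kg m^2.
Thin rod: I_cm = (1/12)ML² = (1/12)(3.87)(1.3)² = 0.54503 kg m^2; centre at d = 0.538 + 0.538 + 0.65 = 1.726 m, so I = I_cm + Md² gives I = 0.54503 + (3.87)(1.726)² = 12.074 kg m^2.
Point mass: I_cm = 0; centre at d = 0.538 + 0.538 + 0.65 + 0.65 = 2.376 m, so I = I_cm + Md² gives I = 0 + (2.61)(2.376)² = 14.734 kg m^2.
Total I = 2.3054 + 12.074 + 14.734 = 29.114 kg m^2.

29.1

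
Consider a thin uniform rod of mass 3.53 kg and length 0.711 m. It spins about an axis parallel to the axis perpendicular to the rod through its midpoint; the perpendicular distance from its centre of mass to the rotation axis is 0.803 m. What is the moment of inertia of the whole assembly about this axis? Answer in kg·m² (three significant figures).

I_cm = (1/12)ML² = (1/12)(3.53)(0.711)² = 0.14871 kg·m²; centre at d = 0.803 m, so I = I_cm + Md² gives I = 0.14871 + (3.53)(0.803)² = 2.4249 kg·m².

2.42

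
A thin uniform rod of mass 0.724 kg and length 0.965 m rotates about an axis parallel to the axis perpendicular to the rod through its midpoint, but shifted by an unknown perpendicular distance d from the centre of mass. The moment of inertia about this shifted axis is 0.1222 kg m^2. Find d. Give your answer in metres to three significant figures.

0.302

About the centre-of-mass axis, I_cm = (1/12)ML² = (1/12)(0.724)(0.965)² = 0.056184 kg m^2.
Parallel axis theorem: I = I_cm + Md², so Md² = 0.1222 − 0.056184 = 0.066016 kg m^2.
d = √(0.066016 / 0.724) = 0.30196 m.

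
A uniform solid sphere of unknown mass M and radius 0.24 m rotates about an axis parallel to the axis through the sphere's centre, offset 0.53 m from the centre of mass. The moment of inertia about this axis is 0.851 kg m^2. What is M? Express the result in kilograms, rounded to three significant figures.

2.80

I = I_cm + Md² = (2/5)MR² + Md² = M·[0.4·(0.24)² + (0.53)²] = M·0.30394.
So M = 0.851 / 0.30394 = 2.7999 kg.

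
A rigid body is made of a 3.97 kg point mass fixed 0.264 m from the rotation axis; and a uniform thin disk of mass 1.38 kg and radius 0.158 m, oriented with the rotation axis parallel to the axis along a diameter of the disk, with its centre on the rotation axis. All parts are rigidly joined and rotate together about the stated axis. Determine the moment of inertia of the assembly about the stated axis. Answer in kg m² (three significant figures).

Point mass: I_cm = 0; centre at d = 0.264 m, so the parallel axis theorem gives I = 0 + (3.97)(0.264)² = 0.27669 kg m².
Thin disk: I_cm = (1/4)MR² = (1/4)(1.38)(0.158)² = 0.0086126 kg m²; axis through the centre, so I = 0.0086126 kg m².
Total I = 0.27669 + 0.0086126 = 0.28531 kg m².

0.285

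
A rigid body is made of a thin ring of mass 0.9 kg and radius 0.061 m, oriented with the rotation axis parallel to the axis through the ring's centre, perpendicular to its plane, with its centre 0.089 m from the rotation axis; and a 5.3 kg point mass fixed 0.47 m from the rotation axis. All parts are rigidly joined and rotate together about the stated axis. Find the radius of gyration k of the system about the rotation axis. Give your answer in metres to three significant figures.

0.436

Thin ring: I_cm = MR² = (0.9)(0.061)² = 0.0033489 kg m²; centre at d = 0.089 m, so the parallel axis theorem gives I = 0.0033489 + (0.9)(0.089)² = 0.010478 kg m².
Point mass: I_cm = 0; centre at d = 0.47 m, so the parallel axis theorem gives I = 0 + (5.3)(0.47)² = 1.1708 kg m².
Total I = 1.1812 kg m²; total mass M = 6.2 kg.
k = √(I/M) = √(1.1812/6.2) = 0.43649 m.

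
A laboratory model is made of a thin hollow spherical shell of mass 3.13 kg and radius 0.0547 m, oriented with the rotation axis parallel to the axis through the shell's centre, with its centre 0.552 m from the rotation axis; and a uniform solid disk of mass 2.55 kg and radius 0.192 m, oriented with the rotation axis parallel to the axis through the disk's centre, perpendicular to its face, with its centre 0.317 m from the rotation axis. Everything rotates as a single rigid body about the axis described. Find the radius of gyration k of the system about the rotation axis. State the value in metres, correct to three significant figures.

0.472

Spherical shell: I_cm = (2/3)MR² = (2/3)(3.13)(0.0547)² = 0.0062435 kg m²; centre at d = 0.552 m, so the parallel axis theorem gives I = 0.0062435 + (3.13)(0.552)² = 0.95997 kg m².
Solid disk: I_cm = (1/2)MR² = (1/2)(2.55)(0.192)² = 0.047002 kg m²; centre at d = 0.317 m, so the parallel axis theorem gives I = 0.047002 + (2.55)(0.317)² = 0.30325 kg m².
Total I = 1.2632 kg m²; total mass M = 5.68 kg.
k = √(I/M) = √(1.2632/5.68) = 0.47159 m.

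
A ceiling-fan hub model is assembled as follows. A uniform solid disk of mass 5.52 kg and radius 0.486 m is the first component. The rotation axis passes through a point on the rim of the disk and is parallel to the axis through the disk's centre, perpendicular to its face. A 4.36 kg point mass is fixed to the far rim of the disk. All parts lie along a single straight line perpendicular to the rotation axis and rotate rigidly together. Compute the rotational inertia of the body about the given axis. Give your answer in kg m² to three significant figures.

Solid disk: I_cm = (1/2)MR² = (1/2)(5.52)(0.486)² = 0.6519 kg m²; centre at d = 0.486 m, so I = I_cm + Md² gives I = 0.6519 + (5.52)(0.486)² = 1.9557 kg m².
Point mass: I_cm = 0; centre at d = 0.486 + 0.486 = 0.972 m, so I = I_cm + Md² gives I = 0 + (4.36)(0.972)² = 4.1193 kg m².
Total I = 1.9557 + 4.1193 = 6.075 kg m².

6.07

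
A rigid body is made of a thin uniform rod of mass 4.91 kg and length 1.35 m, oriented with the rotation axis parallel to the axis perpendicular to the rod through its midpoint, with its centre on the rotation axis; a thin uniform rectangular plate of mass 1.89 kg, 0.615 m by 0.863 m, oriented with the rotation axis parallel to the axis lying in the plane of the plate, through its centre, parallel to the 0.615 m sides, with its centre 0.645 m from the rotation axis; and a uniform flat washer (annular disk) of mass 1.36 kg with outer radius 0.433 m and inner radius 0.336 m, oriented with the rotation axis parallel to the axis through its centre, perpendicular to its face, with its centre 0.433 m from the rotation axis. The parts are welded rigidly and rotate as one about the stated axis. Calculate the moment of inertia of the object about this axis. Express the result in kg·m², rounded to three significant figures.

2.11

Thin rod: I_cm = (1/12)ML² = (1/12)(4.91)(1.35)² = 0.74571 kg·m²; axis through the centre, so I = 0.74571 kg·m².
Rectangular plate: I_cm = (1/12)Mb² = (1/12)(1.89)(0.863)² = 0.1173 kg·m²; centre at d = 0.645 m, so I = I_cm + Md² gives I = 0.1173 + (1.89)(0.645)² = 0.90359 kg·m².
Annular disk: I_cm = (1/2)M(R²+r²) = (1/2)(1.36)[(0.433)² + (0.336)²] = 0.20426 kg·m²; centre at d = 0.433 m, so I = I_cm + Md² gives I = 0.20426 + (1.36)(0.433)² = 0.45925 kg·m².
Total I = 0.74571 + 0.90359 + 0.45925 = 2.1085 kg·m².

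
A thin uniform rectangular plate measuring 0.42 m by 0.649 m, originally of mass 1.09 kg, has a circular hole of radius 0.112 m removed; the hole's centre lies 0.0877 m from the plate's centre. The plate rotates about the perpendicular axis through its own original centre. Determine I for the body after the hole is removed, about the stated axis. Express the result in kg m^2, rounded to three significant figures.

Unpierced body about its centre: I₀ = (1/12)M(a²+b²) = (1/12)(1.09)[(0.42)² + (0.649)²] = 0.054282 kg m^2.
The removed disk has mass m = M·πr²/(ab) = (1.09)·π(0.112)²/(0.42·0.649) = 0.15759 kg (same uniform areal density).
Its moment of inertia about the rotation axis (parallel-axis theorem): I_hole = (1/2)mr² + md² = (1/2)(0.15759)(0.112)² + (0.15759)(0.0877)² = 0.0022004 kg m^2.
Treating the hole as negative mass, I = I₀ − I_hole = 0.054282 − 0.0022004 = 0.052082 kg m^2.

0.0521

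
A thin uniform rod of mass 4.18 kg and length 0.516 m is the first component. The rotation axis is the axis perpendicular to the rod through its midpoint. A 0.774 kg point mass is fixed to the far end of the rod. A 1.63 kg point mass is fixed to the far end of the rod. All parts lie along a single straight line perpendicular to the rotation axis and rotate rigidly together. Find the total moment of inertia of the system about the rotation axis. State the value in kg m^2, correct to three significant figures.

Thin rod: I_cm = (1/12)ML² = (1/12)(4.18)(0.516)² = 0.092746 kg m^2; axis through the centre, so I = 0.092746 kg m^2.
Point mass: I_cm = 0; centre at d = 0.258 m, so I = I_cm + Md² gives I = 0 + (0.774)(0.258)² = 0.051521 kg m^2.
Point mass: I_cm = 0; centre at d = 0.258 m, so I = I_cm + Md² gives I = 0 + (1.63)(0.258)² = 0.1085 kg m^2.
Total I = 0.092746 + 0.051521 + 0.1085 = 0.25277 kg m^2.

0.253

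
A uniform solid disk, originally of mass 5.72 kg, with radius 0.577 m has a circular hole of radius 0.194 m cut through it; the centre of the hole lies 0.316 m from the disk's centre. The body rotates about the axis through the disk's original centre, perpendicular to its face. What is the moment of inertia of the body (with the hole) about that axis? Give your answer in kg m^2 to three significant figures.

Unpierced body about its centre: I₀ = (1/2)MR² = (1/2)(5.72)(0.577)² = 0.95218 kg m^2.
The removed disk has mass m = M·(r/R)² = (5.72)(0.194/0.577)² = 0.64662 kg (same uniform areal density).
Its moment of inertia about the rotation axis (parallel-axis theorem): I_hole = (1/2)mr² + md² = (1/2)(0.64662)(0.194)² + (0.64662)(0.316)² = 0.076737 kg m^2.
Treating the hole as negative mass, I = I₀ − I_hole = 0.95218 − 0.076737 = 0.87544 kg m^2.

0.875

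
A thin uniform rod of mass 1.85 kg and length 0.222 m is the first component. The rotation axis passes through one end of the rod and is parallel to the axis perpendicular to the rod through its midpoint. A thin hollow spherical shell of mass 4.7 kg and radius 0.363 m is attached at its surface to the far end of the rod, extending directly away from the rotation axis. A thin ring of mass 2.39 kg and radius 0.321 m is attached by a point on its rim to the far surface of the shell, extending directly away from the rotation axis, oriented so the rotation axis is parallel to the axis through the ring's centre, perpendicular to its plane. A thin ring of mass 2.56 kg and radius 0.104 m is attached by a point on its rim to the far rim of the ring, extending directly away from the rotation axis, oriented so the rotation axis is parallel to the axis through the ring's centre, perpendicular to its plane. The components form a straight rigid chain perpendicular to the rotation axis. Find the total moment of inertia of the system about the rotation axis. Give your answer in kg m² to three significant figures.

Thin rod: I_cm = (1/12)ML² = (1/12)(1.85)(0.222)² = 0.007598 kg m²; centre at d = 0.111 m, so the parallel axis theorem gives I = 0.007598 + (1.85)(0.111)² = 0.030392 kg m².
Spherical shell: I_cm = (2/3)MR² = (2/3)(4.7)(0.363)² = 0.41288 kg m²; centre at d = 0.111 + 0.111 + 0.363 = 0.585 m, so the parallel axis theorem gives I = 0.41288 + (4.7)(0.585)² = 2.0213 kg m².
Thin ring: I_cm = MR² = (2.39)(0.321)² = 0.24627 kg m²; centre at d = 0.111 + 0.111 + 0.363 + 0.363 + 0.321 = 1.269 m, so the parallel axis theorem gives I = 0.24627 + (2.39)(1.269)² = 4.095 kg m².
Thin ring: I_cm = MR² = (2.56)(0.104)² = 0.027689 kg m²; centre at d = 0.111 + 0.111 + 0.363 + 0.363 + 0.321 + 0.321 + 0.104 = 1.694 m, so the parallel axis theorem gives I = 0.027689 + (2.56)(1.694)² = 7.374 kg m².
Total I = 0.030392 + 2.0213 + 4.095 + 7.374 = 13.521 kg m².

13.5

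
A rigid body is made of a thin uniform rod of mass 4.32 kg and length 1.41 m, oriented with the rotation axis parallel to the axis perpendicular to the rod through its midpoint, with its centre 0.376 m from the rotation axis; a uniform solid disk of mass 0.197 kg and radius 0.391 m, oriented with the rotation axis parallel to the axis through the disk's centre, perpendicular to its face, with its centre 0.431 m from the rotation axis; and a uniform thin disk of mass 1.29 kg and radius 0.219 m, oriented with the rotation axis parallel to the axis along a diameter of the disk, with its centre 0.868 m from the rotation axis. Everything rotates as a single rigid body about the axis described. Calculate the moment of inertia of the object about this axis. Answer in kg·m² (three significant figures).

2.37

Thin rod: I_cm = (1/12)ML² = (1/12)(4.32)(1.41)² = 0.71572 kg·m²; centre at d = 0.376 m, so I = I_cm + Md² gives I = 0.71572 + (4.32)(0.376)² = 1.3265 kg·m².
Solid disk: I_cm = (1/2)MR² = (1/2)(0.197)(0.391)² = 0.015059 kg·m²; centre at d = 0.431 m, so I = I_cm + Md² gives I = 0.015059 + (0.197)(0.431)² = 0.051654 kg·m².
Thin disk: I_cm = (1/4)MR² = (1/4)(1.29)(0.219)² = 0.015467 kg·m²; centre at d = 0.868 m, so I = I_cm + Md² gives I = 0.015467 + (1.29)(0.868)² = 0.98738 kg·m².
Total I = 1.3265 + 0.051654 + 0.98738 = 2.3655 kg·m².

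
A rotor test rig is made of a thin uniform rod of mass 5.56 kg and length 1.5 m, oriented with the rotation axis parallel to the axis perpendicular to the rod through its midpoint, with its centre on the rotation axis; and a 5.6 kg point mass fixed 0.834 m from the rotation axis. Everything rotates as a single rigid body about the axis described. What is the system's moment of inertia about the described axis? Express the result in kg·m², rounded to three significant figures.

4.94

Thin rod: I_cm = (1/12)ML² = (1/12)(5.56)(1.5)² = 1.0425 kg·m²; axis through the centre, so I = 1.0425 kg·m².
Point mass: I_cm = 0; centre at d = 0.834 m, so the parallel axis theorem gives I = 0 + (5.6)(0.834)² = 3.8951 kg·m².
Total I = 1.0425 + 3.8951 = 4.9376 kg·m².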